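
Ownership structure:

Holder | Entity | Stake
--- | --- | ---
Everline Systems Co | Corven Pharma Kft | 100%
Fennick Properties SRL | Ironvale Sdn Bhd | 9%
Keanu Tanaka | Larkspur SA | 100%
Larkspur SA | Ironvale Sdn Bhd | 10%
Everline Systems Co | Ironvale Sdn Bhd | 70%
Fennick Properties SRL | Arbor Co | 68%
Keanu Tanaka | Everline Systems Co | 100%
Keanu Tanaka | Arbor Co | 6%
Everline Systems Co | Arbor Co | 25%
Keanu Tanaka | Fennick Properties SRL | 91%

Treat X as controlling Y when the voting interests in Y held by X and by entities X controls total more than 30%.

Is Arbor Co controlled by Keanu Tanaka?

Keanu holds 91% of Fennick, so Keanu controls Fennick.
Keanu holds 100% of Everline, so Keanu controls Everline.
Everline and Fennick and Keanu together hold 25% + 68% + 6% = 99% of Arbor, so Keanu controls Arbor.

Yes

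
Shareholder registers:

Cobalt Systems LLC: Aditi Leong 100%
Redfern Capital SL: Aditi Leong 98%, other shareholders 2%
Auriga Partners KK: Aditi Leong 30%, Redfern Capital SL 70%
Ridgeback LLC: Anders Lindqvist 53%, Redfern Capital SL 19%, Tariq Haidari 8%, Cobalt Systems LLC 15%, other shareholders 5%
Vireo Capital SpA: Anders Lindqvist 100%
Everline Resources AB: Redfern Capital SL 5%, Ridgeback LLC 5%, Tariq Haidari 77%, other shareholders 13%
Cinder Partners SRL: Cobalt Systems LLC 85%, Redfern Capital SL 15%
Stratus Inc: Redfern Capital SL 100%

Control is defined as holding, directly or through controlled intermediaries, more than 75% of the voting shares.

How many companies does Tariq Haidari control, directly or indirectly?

Tariq holds 77% of Everline, so Tariq controls Everline.
No other company's threshold is met.
Tariq controls 1 company.

1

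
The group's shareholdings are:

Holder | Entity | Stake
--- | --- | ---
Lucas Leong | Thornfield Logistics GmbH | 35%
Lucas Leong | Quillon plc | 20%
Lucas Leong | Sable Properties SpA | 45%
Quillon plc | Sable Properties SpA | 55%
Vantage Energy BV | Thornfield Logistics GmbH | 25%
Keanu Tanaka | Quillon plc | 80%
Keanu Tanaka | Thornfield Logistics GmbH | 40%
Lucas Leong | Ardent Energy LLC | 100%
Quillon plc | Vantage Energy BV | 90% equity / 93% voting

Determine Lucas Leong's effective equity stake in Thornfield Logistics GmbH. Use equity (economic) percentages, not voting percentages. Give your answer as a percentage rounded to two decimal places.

39.50%

Lucas reaches Thornfield along 2 paths.
Direct stake: 35% = 35%.
Via Quillon → Vantage: 20% × 90% × 25% = 4.5%.
Total: 35% + 4.5% = 39.5%.
Rounded: 39.50%.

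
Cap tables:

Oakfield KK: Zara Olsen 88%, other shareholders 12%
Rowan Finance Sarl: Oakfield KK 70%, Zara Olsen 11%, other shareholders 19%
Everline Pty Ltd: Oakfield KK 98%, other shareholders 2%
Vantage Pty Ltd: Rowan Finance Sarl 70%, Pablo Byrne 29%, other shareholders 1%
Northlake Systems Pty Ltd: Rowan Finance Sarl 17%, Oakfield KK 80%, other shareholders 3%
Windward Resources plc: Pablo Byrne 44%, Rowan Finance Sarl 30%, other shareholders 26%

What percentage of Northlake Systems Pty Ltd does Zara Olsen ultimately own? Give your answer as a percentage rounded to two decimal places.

Zara reaches Northlake along 3 paths.
Via Oakfield → Rowan: 88% × 70% × 17% = 10.472%.
Via Rowan: 11% × 17% = 1.87%.
Via Oakfield: 88% × 80% = 70.4%.
Total: 10.472% + 1.87% + 70.4% = 82.742%.
Rounded: 82.74%.

82.74%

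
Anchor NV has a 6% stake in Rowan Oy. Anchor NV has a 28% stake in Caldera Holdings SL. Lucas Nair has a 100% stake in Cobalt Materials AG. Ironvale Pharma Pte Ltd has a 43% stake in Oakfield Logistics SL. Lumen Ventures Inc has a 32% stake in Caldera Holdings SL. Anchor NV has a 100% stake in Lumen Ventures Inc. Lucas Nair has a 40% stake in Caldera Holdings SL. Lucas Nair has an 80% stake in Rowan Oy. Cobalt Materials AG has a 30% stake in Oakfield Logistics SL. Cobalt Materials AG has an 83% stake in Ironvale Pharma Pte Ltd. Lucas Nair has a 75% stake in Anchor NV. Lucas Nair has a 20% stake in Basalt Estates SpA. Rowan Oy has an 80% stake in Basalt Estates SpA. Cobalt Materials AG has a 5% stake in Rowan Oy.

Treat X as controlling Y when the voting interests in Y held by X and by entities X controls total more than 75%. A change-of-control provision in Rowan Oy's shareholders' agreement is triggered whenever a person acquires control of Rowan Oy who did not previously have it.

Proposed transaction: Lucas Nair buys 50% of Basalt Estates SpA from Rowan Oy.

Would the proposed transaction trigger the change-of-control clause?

No

The purchase adds only to Lucas's holdings (Rowan's stake shrinks), so Lucas is the only person who could newly come to control Rowan.
Lucas holds 100% of Cobalt, so Lucas controls Cobalt.
Cobalt and Lucas together hold 5% + 80% = 85% of Rowan, so Lucas controls Rowan.
So Lucas already controls Rowan before the transaction.
After the purchase, Lucas's direct stake in Basalt rises to 20% + 50% = 70%, and Rowan's stake falls to 30%.
Lucas controlled Rowan already, so this is not a new person acquiring control; every other person's position is unchanged or reduced.
No new person acquires control, so the clause is not triggered.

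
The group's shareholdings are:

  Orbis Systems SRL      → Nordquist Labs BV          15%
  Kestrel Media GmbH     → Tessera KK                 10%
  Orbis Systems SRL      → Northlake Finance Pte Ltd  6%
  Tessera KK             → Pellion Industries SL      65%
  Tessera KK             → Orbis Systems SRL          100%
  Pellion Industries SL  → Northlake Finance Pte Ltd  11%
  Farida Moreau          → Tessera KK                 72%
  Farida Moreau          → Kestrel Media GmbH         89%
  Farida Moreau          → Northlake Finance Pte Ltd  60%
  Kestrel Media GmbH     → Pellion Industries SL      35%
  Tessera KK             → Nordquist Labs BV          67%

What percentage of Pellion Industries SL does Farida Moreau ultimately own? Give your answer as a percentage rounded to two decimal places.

83.74%

Farida reaches Pellion along 3 paths.
Via Kestrel: 89% × 35% = 31.15%.
Via Kestrel → Tessera: 89% × 10% × 65% = 5.785%.
Via Tessera: 72% × 65% = 46.8%.
Total: 31.15% + 5.785% + 46.8% = 83.735%.
Rounded: 83.74%.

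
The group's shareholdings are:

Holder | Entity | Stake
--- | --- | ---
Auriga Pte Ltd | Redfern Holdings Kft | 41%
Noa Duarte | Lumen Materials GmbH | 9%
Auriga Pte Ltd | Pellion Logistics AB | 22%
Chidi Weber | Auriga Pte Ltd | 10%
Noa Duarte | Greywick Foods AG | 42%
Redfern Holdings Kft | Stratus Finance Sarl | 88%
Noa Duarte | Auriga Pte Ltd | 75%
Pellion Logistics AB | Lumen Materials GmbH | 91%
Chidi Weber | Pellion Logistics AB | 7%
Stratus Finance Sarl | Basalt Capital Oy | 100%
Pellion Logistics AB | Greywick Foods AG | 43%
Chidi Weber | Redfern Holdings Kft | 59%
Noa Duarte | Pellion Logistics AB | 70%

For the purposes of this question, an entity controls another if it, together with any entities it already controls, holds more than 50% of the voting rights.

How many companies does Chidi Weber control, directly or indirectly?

3

Chidi holds 59% of Redfern, so Chidi controls Redfern.
Redfern holds 88% of Stratus, so Chidi controls Stratus.
Stratus holds 100% of Basalt, so Chidi controls Basalt.
No other company's threshold is met.
Chidi controls 3 companies.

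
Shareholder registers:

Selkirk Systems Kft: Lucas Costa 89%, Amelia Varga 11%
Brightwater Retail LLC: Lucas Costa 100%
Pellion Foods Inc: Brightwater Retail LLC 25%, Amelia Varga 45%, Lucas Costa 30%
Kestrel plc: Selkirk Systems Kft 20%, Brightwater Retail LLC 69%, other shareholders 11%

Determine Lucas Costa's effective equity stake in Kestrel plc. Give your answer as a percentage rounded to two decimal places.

Lucas reaches Kestrel along 2 paths.
Via Selkirk: 89% × 20% = 17.8%.
Via Brightwater: 100% × 69% = 69%.
Total: 17.8% + 69% = 86.8%.
Rounded: 86.80%.

86.80%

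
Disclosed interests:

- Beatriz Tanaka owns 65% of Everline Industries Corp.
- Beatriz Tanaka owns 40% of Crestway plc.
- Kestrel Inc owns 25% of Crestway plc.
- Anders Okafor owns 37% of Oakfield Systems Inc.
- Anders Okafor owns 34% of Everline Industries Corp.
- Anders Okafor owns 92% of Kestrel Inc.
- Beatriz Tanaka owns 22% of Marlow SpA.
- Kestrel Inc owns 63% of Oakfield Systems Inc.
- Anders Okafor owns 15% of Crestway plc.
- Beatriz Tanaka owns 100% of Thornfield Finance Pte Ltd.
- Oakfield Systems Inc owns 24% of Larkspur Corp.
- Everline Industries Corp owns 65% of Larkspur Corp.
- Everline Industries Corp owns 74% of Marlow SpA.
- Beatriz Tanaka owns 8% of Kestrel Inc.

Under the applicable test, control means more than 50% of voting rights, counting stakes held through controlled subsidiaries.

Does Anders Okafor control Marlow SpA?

No

Anders holds 92% of Kestrel, so Anders controls Kestrel.
Anders and Kestrel together hold 37% + 63% = 100% of Oakfield, so Anders controls Oakfield.
Neither Anders nor any entity Anders controls holds any voting interest in Marlow.
So Anders does not control Marlow.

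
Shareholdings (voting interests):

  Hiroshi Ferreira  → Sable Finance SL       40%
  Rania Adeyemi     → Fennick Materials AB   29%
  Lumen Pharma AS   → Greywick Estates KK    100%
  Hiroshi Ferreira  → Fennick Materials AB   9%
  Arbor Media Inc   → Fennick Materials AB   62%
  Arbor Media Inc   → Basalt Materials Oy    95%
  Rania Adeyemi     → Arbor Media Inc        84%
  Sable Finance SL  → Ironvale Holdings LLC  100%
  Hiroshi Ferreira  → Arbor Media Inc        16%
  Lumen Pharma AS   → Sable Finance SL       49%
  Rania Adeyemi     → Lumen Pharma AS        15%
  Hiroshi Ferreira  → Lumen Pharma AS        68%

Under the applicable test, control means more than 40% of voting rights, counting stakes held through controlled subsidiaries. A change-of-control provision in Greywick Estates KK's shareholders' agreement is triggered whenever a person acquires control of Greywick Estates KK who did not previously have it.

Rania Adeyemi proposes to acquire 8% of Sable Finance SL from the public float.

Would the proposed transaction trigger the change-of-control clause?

No

The purchase changes only Rania's holdings, so Rania is the only person who could newly come to control Greywick.
Rania holds 84% of Arbor, so Rania controls Arbor.
Arbor and Rania together hold 62% + 29% = 91% of Fennick, so Rania controls Fennick.
Arbor holds 95% of Basalt, so Rania controls Basalt.
Neither Rania nor any entity Rania controls holds any voting interest in Greywick.
So before the transaction, Rania does not control Greywick.
After the purchase, Rania holds 8% of Sable directly.
Rania's side now holds 8% of Sable, not > 40%, so Rania still does not control Sable.
After the transaction, neither Rania nor any entity Rania controls holds a voting interest in Greywick, so Rania still does not control it.
No new person acquires control, so the clause is not triggered.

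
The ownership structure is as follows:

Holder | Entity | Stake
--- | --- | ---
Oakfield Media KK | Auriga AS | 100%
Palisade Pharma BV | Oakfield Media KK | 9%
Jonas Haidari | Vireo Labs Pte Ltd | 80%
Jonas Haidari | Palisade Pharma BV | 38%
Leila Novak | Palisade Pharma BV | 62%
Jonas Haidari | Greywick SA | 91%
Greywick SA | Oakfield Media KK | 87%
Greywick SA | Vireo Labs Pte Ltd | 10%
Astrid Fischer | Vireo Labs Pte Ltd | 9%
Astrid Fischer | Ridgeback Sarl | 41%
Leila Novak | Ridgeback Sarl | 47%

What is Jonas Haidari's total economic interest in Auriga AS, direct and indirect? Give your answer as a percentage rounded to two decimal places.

Jonas reaches Auriga along 2 paths.
Via Greywick → Oakfield: 91% × 87% × 100% = 79.17%.
Via Palisade → Oakfield: 38% × 9% × 100% = 3.42%.
Total: 79.17% + 3.42% = 82.59%.

82.59%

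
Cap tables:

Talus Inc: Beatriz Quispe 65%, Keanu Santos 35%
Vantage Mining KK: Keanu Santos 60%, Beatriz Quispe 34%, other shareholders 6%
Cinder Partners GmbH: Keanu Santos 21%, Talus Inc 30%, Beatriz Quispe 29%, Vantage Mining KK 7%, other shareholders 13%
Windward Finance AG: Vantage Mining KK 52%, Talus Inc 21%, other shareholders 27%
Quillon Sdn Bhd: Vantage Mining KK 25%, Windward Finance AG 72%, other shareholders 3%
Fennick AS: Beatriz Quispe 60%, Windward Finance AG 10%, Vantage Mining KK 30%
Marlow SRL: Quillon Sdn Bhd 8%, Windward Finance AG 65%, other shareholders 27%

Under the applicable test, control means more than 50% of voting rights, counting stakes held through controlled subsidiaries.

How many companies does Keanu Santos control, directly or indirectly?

4

Keanu holds 60% of Vantage, so Keanu controls Vantage.
Vantage holds 52% of Windward, so Keanu controls Windward.
Vantage and Windward together hold 25% + 72% = 97% of Quillon, so Keanu controls Quillon.
Quillon and Windward together hold 8% + 65% = 73% of Marlow, so Keanu controls Marlow.
No other company's threshold is met.
Keanu controls 4 companies.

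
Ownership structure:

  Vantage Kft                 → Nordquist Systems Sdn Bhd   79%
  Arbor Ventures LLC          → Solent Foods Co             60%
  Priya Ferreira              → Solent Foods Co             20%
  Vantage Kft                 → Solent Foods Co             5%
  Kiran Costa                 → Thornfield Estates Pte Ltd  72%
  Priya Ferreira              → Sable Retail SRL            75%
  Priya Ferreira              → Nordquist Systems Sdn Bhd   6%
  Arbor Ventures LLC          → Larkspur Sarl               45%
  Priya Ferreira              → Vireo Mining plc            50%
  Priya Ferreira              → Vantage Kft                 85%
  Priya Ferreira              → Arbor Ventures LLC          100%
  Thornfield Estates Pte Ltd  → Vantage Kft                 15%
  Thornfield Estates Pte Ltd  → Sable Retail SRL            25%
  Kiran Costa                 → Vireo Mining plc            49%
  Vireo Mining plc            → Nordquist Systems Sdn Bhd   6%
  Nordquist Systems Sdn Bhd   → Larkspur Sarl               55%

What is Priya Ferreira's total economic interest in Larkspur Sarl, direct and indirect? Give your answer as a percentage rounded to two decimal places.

86.88%

Priya reaches Larkspur along 4 paths.
Via Arbor: 100% × 45% = 45%.
Via Nordquist: 6% × 55% = 3.3%.
Via Vantage → Nordquist: 85% × 79% × 55% = 36.9325%.
Via Vireo → Nordquist: 50% × 6% × 55% = 1.65%.
Total: 45% + 3.3% + 36.9325% + 1.65% = 86.8825%.
Rounded: 86.88%.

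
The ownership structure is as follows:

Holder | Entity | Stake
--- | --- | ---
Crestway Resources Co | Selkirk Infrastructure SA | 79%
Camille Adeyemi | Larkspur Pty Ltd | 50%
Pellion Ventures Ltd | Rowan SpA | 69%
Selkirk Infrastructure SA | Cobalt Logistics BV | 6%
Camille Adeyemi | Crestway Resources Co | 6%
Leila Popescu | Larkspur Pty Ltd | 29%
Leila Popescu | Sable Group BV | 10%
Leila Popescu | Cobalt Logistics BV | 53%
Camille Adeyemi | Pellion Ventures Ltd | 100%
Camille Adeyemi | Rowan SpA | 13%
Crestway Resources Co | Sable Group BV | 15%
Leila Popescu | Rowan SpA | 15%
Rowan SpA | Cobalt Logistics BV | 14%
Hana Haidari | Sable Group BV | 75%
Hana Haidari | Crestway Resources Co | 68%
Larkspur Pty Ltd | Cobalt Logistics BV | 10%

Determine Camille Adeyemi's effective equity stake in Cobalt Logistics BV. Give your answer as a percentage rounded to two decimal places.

16.76%

Camille reaches Cobalt along 4 paths.
Via Larkspur: 50% × 10% = 5%.
Via Rowan: 13% × 14% = 1.82%.
Via Pellion → Rowan: 100% × 69% × 14% = 9.66%.
Via Crestway → Selkirk: 6% × 79% × 6% = 0.2844%.
Total: 5% + 1.82% + 9.66% + 0.2844% = 16.7644%.
Rounded: 16.76%.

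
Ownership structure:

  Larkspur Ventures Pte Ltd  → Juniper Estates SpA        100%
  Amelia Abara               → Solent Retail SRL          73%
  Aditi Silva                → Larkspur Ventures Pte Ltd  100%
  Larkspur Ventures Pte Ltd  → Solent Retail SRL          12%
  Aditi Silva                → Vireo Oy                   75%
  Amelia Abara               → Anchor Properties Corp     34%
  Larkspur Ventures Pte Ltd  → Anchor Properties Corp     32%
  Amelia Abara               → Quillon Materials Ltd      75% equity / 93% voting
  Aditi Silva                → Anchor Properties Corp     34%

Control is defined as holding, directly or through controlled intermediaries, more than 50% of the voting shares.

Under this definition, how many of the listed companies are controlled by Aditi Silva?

Aditi holds 100% of Larkspur, so Aditi controls Larkspur.
Larkspur and Aditi together hold 32% + 34% = 66% of Anchor, so Aditi controls Anchor.
Larkspur holds 100% of Juniper, so Aditi controls Juniper.
Aditi holds 75% of Vireo, so Aditi controls Vireo.
No other company's threshold is met.
Aditi controls 4 companies.

4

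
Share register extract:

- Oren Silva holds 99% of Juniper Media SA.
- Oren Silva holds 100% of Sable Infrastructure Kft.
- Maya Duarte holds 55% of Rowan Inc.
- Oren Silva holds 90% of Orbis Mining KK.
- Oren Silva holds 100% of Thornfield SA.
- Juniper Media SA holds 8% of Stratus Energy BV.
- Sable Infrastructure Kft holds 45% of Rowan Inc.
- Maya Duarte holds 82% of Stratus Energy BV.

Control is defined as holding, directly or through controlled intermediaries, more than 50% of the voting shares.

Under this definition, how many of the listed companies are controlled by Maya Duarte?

2

Maya holds 55% of Rowan, so Maya controls Rowan.
Maya holds 82% of Stratus, so Maya controls Stratus.
No other company's threshold is met.
Maya controls 2 companies.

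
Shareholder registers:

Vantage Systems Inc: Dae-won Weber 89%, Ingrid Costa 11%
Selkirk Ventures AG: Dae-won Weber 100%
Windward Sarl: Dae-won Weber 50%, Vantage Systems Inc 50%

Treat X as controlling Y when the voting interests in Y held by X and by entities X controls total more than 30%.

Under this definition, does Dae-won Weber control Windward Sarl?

Yes

Dae-won holds 89% of Vantage, so Dae-won controls Vantage.
Dae-won and Vantage together hold 50% + 50% = 100% of Windward, so Dae-won controls Windward.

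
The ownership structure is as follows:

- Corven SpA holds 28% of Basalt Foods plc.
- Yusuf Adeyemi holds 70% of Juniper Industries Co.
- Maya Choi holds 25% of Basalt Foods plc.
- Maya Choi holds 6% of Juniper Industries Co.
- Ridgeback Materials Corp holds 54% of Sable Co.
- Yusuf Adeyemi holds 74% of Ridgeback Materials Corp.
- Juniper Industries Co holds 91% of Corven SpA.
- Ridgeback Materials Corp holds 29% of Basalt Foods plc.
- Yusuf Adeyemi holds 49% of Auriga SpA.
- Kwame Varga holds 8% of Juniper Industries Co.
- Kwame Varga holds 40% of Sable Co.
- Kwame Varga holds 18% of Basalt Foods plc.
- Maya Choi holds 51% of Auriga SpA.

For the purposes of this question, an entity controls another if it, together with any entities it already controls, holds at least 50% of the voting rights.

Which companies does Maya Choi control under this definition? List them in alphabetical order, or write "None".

Maya holds 51% of Auriga, so Maya controls Auriga.
No other company's threshold is met.

Auriga SpA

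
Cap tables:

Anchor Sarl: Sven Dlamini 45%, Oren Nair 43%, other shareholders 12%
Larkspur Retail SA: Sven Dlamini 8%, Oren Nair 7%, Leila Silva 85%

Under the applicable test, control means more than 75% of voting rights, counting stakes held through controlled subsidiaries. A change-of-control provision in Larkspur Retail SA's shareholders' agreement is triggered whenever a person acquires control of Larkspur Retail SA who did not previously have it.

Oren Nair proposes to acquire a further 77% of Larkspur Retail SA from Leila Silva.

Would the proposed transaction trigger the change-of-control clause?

Yes

The purchase adds only to Oren's holdings (Leila's stake shrinks), so Oren is the only person who could newly come to control Larkspur.
Oren's largest direct stake is 43% in Anchor, which does not meet the threshold, so Oren controls no company.
In Larkspur, Oren's side holds only 7%, not > 75%.
So before the transaction, Oren does not control Larkspur.
After the purchase, Oren's direct stake in Larkspur rises to 7% + 77% = 84%, and Leila's stake falls to 8%.
Oren holds 84% of Larkspur, so Oren controls Larkspur.
Oren did not control Larkspur before and does after, so the clause is triggered.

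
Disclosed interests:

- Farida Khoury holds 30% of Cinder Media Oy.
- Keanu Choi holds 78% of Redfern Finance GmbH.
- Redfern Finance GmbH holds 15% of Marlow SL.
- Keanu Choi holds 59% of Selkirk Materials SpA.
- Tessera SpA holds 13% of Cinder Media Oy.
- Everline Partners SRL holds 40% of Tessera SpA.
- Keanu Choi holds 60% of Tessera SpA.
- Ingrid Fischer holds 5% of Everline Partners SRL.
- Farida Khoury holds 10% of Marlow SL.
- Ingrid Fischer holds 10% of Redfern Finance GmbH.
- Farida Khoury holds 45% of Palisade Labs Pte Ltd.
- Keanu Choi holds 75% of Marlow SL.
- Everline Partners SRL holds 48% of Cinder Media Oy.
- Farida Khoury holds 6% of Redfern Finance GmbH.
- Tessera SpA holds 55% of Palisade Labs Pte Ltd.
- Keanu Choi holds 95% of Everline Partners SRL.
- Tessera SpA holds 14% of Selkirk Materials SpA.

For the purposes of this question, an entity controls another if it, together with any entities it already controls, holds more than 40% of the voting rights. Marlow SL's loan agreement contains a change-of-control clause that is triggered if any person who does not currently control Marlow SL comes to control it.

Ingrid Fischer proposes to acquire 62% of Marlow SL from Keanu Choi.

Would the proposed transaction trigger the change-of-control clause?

The purchase adds only to Ingrid's holdings (Keanu's stake shrinks), so Ingrid is the only person who could newly come to control Marlow.
Ingrid's largest direct stake is 10% in Redfern, which does not meet the threshold, so Ingrid controls no company.
Neither Ingrid nor any entity Ingrid controls holds any voting interest in Marlow.
So before the transaction, Ingrid does not control Marlow.
After the purchase, Ingrid holds 62% of Marlow directly, and Keanu's stake falls to 13%.
Ingrid holds 62% of Marlow, so Ingrid controls Marlow.
Ingrid did not control Marlow before and does after, so the clause is triggered.

Yes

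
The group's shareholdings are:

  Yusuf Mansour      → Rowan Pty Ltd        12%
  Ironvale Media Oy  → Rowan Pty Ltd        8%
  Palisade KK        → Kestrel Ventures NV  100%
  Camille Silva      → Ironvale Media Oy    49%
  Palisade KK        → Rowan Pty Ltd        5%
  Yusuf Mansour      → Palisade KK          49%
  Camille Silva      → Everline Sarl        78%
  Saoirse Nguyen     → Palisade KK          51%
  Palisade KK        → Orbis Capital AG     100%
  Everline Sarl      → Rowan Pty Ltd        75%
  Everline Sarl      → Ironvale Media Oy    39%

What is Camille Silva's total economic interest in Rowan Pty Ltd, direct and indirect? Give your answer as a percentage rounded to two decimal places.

64.85%

Camille reaches Rowan along 3 paths.
Via Everline: 78% × 75% = 58.5%.
Via Ironvale: 49% × 8% = 3.92%.
Via Everline → Ironvale: 78% × 39% × 8% = 2.4336%.
Total: 58.5% + 3.92% + 2.4336% = 64.8536%.
Rounded: 64.85%.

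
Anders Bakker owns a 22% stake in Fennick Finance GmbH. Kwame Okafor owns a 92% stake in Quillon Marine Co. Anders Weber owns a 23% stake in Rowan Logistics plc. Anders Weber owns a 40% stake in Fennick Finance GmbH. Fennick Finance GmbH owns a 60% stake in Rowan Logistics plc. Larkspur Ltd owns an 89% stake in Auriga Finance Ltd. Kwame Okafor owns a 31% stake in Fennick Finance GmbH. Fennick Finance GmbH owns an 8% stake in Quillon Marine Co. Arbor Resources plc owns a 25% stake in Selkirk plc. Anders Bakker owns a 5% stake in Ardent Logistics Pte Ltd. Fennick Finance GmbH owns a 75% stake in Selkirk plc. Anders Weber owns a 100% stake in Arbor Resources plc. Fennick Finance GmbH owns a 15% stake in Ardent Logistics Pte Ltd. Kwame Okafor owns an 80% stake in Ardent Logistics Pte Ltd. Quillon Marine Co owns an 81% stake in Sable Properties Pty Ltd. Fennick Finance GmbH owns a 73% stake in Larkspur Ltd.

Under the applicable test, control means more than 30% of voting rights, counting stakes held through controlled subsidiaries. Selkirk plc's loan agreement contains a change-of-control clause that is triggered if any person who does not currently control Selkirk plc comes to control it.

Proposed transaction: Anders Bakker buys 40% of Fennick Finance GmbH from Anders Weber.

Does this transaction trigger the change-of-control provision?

The purchase adds only to Anders Bakker's holdings (Anders Weber's stake shrinks), so Anders Bakker is the only person who could newly come to control Selkirk.
Anders Bakker's largest direct stake is 22% in Fennick, which does not meet the threshold, so Anders Bakker controls no company.
Neither Anders Bakker nor any entity Anders Bakker controls holds any voting interest in Selkirk.
So before the transaction, Anders Bakker does not control Selkirk.
After the purchase, Anders Bakker's direct stake in Fennick rises to 22% + 40% = 62%, and Anders Weber's stake falls to 0%.
Anders Bakker holds 62% of Fennick, so Anders Bakker controls Fennick.
Fennick holds 75% of Selkirk, so Anders Bakker controls Selkirk.
Anders Bakker did not control Selkirk before and does after, so the clause is triggered.

Yes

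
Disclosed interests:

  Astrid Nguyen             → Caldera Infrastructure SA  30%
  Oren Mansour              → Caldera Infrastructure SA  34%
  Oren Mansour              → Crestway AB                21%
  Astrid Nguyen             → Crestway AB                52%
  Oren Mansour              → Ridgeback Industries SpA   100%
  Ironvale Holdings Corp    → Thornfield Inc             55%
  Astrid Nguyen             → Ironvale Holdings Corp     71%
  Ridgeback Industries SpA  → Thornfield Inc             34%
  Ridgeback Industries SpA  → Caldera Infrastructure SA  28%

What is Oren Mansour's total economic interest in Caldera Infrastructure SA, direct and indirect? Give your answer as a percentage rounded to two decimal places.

62.00%

Oren reaches Caldera along 2 paths.
Direct stake: 34% = 34%.
Via Ridgeback: 100% × 28% = 28%.
Total: 34% + 28% = 62%.
Rounded: 62.00%.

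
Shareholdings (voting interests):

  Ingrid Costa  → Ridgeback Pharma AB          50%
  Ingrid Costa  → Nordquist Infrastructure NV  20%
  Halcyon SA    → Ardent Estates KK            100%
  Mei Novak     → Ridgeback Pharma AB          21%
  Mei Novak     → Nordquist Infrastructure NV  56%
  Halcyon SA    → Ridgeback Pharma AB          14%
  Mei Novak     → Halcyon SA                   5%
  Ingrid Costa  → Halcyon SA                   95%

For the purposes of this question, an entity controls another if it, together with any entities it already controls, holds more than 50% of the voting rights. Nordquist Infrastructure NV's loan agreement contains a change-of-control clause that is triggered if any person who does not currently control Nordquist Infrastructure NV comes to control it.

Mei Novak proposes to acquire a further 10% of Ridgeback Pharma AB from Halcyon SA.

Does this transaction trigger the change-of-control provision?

No

The purchase adds only to Mei's holdings (Halcyon's stake shrinks), so Mei is the only person who could newly come to control Nordquist.
Mei holds 56% of Nordquist, so Mei controls Nordquist.
So Mei already controls Nordquist before the transaction.
After the purchase, Mei's direct stake in Ridgeback rises to 21% + 10% = 31%, and Halcyon's stake falls to 4%.
Mei controlled Nordquist already, so this is not a new person acquiring control; every other person's position is unchanged or reduced.
No new person acquires control, so the clause is not triggered.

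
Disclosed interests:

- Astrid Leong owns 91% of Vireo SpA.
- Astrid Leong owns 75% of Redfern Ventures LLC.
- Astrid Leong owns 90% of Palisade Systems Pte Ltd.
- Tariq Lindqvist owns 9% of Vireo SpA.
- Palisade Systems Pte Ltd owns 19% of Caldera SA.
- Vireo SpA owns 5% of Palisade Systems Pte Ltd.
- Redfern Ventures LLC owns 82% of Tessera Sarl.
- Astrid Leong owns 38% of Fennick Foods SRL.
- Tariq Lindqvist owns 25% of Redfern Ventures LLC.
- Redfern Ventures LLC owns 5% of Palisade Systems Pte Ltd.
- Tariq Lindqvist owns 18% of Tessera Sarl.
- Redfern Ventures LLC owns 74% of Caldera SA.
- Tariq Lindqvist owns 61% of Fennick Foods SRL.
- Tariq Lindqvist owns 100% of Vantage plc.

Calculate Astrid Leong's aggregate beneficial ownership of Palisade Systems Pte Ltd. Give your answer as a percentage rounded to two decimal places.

98.30%

Astrid reaches Palisade along 3 paths.
Direct stake: 90% = 90%.
Via Redfern: 75% × 5% = 3.75%.
Via Vireo: 91% × 5% = 4.55%.
Total: 90% + 3.75% + 4.55% = 98.3%.
Rounded: 98.30%.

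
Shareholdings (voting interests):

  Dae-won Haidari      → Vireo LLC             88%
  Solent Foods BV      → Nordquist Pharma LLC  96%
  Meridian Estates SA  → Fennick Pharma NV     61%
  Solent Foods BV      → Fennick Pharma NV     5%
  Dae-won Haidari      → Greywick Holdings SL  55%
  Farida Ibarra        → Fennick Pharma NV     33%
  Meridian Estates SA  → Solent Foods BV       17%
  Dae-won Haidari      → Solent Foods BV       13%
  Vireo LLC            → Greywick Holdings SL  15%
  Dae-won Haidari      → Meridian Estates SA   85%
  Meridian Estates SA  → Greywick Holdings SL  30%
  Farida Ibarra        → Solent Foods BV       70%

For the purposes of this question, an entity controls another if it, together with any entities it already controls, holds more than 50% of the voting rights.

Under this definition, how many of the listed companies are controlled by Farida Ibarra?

Farida holds 70% of Solent, so Farida controls Solent.
Solent holds 96% of Nordquist, so Farida controls Nordquist.
No other company's threshold is met.
Farida controls 2 companies.

2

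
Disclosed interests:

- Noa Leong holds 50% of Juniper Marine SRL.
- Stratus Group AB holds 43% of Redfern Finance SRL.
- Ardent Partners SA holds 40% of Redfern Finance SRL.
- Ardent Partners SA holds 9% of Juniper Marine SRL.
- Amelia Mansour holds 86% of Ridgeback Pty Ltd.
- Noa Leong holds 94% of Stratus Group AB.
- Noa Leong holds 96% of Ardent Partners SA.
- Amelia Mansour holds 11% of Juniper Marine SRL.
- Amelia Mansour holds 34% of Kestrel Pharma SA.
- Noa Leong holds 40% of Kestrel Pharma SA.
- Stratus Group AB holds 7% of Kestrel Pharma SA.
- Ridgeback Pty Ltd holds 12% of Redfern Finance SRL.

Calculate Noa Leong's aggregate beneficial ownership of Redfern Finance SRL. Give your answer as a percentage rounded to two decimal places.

Noa reaches Redfern along 2 paths.
Via Stratus: 94% × 43% = 40.42%.
Via Ardent: 96% × 40% = 38.4%.
Total: 40.42% + 38.4% = 78.82%.

78.82%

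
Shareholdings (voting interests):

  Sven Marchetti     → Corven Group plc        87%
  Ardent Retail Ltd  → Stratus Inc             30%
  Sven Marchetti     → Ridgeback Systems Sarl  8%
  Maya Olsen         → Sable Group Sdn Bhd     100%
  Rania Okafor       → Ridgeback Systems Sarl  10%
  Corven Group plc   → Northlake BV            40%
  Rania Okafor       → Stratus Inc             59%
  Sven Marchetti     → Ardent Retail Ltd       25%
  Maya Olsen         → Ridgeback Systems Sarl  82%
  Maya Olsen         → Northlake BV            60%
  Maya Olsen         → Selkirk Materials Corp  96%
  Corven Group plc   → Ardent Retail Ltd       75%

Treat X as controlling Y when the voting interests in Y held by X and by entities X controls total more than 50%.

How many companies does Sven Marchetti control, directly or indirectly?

2

Sven holds 87% of Corven, so Sven controls Corven.
Corven and Sven together hold 75% + 25% = 100% of Ardent, so Sven controls Ardent.
No other company's threshold is met.
Sven controls 2 companies.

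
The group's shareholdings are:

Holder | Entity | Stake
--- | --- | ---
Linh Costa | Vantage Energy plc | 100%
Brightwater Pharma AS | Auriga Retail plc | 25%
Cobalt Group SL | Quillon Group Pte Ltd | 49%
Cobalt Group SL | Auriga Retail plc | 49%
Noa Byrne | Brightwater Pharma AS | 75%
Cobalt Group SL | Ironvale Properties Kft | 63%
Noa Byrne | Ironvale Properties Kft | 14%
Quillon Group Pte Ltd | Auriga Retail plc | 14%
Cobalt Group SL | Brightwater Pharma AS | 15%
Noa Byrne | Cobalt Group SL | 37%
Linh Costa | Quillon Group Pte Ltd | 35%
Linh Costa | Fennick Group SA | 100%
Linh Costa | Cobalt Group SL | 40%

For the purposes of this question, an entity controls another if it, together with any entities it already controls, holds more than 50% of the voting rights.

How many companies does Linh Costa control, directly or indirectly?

2

Linh holds 100% of Fennick, so Linh controls Fennick.
Linh holds 100% of Vantage, so Linh controls Vantage.
No other company's threshold is met.
Linh controls 2 companies.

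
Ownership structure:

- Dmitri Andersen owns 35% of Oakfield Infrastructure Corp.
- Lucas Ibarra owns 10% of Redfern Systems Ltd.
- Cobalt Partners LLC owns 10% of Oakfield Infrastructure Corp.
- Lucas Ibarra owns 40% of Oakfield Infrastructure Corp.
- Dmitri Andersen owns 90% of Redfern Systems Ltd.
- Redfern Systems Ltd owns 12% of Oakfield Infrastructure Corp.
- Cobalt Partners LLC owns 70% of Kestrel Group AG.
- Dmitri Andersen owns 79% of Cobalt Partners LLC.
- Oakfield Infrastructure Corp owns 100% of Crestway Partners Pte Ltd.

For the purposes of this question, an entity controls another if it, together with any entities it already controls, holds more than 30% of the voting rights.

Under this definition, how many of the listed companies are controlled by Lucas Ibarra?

Lucas holds 40% of Oakfield, so Lucas controls Oakfield.
Oakfield holds 100% of Crestway, so Lucas controls Crestway.
No other company's threshold is met.
Lucas controls 2 companies.

2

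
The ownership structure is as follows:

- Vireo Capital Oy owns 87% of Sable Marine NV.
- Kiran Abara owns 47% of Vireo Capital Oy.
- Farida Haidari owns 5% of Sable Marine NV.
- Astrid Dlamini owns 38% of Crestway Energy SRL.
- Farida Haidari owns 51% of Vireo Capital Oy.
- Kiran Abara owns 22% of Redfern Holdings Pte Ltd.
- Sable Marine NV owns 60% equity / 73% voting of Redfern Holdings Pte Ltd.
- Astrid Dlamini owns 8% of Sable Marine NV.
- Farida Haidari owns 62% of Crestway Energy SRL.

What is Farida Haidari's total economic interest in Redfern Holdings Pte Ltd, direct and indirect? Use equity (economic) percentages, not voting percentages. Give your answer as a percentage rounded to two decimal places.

Farida reaches Redfern along 2 paths.
Via Vireo → Sable: 51% × 87% × 60% = 26.622%.
Via Sable: 5% × 60% = 3%.
Total: 26.622% + 3% = 29.622%.
Rounded: 29.62%.

29.62%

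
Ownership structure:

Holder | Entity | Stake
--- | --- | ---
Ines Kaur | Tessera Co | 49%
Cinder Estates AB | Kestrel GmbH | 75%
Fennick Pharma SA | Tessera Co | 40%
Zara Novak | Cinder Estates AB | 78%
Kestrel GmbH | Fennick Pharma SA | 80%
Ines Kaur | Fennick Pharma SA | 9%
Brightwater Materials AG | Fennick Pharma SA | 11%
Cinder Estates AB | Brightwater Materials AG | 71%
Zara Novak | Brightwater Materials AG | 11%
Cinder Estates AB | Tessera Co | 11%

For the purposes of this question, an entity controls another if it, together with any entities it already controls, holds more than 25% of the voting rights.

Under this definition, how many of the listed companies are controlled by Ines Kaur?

1

Ines holds 49% of Tessera, so Ines controls Tessera.
No other company's threshold is met.
Ines controls 1 company.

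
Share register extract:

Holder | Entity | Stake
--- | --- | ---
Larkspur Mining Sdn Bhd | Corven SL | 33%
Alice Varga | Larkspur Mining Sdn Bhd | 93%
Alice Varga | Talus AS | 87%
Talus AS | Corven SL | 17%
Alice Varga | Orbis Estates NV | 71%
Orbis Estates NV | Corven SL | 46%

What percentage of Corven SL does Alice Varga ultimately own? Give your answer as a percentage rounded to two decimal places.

78.14%

Alice reaches Corven along 3 paths.
Via Orbis: 71% × 46% = 32.66%.
Via Larkspur: 93% × 33% = 30.69%.
Via Talus: 87% × 17% = 14.79%.
Total: 32.66% + 30.69% + 14.79% = 78.14%.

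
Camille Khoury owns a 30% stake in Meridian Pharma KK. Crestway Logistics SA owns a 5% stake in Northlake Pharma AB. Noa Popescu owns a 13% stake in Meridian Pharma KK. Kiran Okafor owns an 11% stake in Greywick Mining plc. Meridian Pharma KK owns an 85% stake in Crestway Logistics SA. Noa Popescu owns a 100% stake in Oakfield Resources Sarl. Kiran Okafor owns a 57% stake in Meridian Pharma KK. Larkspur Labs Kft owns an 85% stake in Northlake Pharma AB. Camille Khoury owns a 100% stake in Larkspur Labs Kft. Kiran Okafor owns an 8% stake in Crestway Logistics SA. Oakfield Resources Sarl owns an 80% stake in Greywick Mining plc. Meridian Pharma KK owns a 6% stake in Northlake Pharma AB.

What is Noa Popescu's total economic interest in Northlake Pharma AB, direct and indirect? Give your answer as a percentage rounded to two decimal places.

1.33%

Noa reaches Northlake along 2 paths.
Via Meridian → Crestway: 13% × 85% × 5% = 0.5525%.
Via Meridian: 13% × 6% = 0.78%.
Total: 0.5525% + 0.78% = 1.3325%.
Rounded: 1.33%.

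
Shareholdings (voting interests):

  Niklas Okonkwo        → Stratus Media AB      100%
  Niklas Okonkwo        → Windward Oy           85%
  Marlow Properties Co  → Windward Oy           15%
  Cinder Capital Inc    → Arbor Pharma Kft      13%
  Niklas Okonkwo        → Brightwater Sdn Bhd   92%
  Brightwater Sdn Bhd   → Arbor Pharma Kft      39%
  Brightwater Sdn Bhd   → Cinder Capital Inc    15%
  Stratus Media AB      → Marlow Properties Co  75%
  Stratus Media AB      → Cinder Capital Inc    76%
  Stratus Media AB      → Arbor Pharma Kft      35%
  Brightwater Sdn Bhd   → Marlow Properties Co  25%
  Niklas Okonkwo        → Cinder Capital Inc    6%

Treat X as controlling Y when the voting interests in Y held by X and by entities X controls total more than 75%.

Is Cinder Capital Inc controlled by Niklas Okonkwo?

Yes

Niklas holds 100% of Stratus, so Niklas controls Stratus.
Niklas holds 92% of Brightwater, so Niklas controls Brightwater.
Brightwater and Stratus and Niklas together hold 15% + 76% + 6% = 97% of Cinder, so Niklas controls Cinder.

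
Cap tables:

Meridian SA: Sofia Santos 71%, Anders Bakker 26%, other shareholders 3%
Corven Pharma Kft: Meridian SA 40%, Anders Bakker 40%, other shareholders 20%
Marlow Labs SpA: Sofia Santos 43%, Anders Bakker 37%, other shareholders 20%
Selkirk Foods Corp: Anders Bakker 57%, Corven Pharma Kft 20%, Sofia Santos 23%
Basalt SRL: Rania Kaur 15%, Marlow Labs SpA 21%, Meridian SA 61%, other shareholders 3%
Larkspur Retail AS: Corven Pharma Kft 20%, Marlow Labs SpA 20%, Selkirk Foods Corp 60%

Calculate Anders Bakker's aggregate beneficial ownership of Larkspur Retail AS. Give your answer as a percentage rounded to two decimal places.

57.73%

Anders reaches Larkspur along 6 paths.
Via Meridian → Corven: 26% × 40% × 20% = 2.08%.
Via Corven: 40% × 20% = 8%.
Via Marlow: 37% × 20% = 7.4%.
Via Selkirk: 57% × 60% = 34.2%.
Via Meridian → Corven → Selkirk: 26% × 40% × 20% × 60% = 1.248%.
Via Corven → Selkirk: 40% × 20% × 60% = 4.8%.
Total: 2.08% + 8% + 7.4% + 34.2% + 1.248% + 4.8% = 57.728%.
Rounded: 57.73%.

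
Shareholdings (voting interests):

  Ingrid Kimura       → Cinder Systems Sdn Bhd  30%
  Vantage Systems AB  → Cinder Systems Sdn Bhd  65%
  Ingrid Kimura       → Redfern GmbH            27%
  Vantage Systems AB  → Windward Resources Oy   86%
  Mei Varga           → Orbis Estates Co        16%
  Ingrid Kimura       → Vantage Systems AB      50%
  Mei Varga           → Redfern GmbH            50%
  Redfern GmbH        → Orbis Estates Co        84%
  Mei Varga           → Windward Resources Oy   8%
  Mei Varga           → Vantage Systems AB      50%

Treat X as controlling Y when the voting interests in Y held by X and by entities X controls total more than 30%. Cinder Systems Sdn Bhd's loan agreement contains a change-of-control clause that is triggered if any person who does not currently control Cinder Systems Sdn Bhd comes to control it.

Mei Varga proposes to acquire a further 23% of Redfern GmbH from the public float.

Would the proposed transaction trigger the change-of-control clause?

No

The purchase changes only Mei's holdings, so Mei is the only person who could newly come to control Cinder.
Mei holds 50% of Vantage, so Mei controls Vantage.
Vantage holds 65% of Cinder, so Mei controls Cinder.
So Mei already controls Cinder before the transaction.
After the purchase, Mei's direct stake in Redfern rises to 50% + 23% = 73%.
Mei controlled Cinder already, so this is not a new person acquiring control; every other person's position is unchanged or reduced.
No new person acquires control, so the clause is not triggered.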